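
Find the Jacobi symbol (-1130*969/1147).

1

By multiplicativity, (-1130·969/1147) = (-1130/1147)·(969/1147).
First factor (-1130/1147):
(-1130/1147)
  = -(1130/1147)    [1147 ≡ 3 mod 4 ⇒ (-1/1147) = -1]
  = (565/1147)    [1147 ≡ 3 mod 8 ⇒ (2/1147) = -1]
  = (1147/565)    [QR: 565 ≡ 1 mod 4, sign kept]
  = (17/565)    [1147 ≡ 17 mod 565]
  = (565/17)    [QR: 17 ≡ 1 mod 4, sign kept]
  = (4/17)    [565 ≡ 4 mod 17]
  = (1/17)    [17 ≡ 1 mod 8 ⇒ (2/17)^2 = +1]
  = 1    [(1/17) = 1]
Second factor (969/1147):
(969/1147)
  = (1147/969)    [QR: 969 ≡ 1 mod 4, sign kept]
  = (178/969)    [1147 ≡ 178 mod 969]
  = (89/969)    [969 ≡ 1 mod 8 ⇒ (2/969) = +1]
  = (969/89)    [QR: 89 ≡ 1 mod 4, sign kept]
  = (79/89)    [969 ≡ 79 mod 89]
  = (89/79)    [QR: 89 ≡ 1 mod 4, sign kept]
  = (10/79)    [89 ≡ 10 mod 79]
  = (5/79)    [79 ≡ 7 mod 8 ⇒ (2/79) = +1]
  = (79/5)    [QR: 5 ≡ 1 mod 4, sign kept]
  = (4/5)    [79 ≡ 4 mod 5]
  = (1/5)    [5 ≡ 5 mod 8 ⇒ (2/5)^2 = +1]
  = 1    [(1/5) = 1]
Product: (1)·(1) = 1.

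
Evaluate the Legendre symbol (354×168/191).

-1

By multiplicativity, (354·168/191) = (354/191)·(168/191).
First factor (354/191):
Reduce the numerator: 354 ≡ 163 (mod 191), so (354/191) = (163/191).
Both 163 ≡ 3 and 191 ≡ 3 (mod 4), so reciprocity gives (163/191) = -(191/163). Reduce: 191 ≡ 28 (mod 163). Now have -(28/163).
Factor out 2: 28 = 2^2·7. Since 163 ≡ 3 (mod 8), (2/163) = -1, and (2/163)^2 = +1. Now have -(7/163).
Both 7 ≡ 3 and 163 ≡ 3 (mod 4), so reciprocity gives (7/163) = -(163/7). Reduce: 163 ≡ 2 (mod 7). Now have (2/7).
Factor out 2: 2 = 2. Since 7 ≡ 7 (mod 8), (2/7) = +1. Now have (1/7).
(1/7) = 1. Collecting the sign factors: 1.
Second factor (168/191):
Factor out 2: 168 = 2^3·21. Since 191 ≡ 7 (mod 8), (2/191) = +1, and (2/191)^3 = +1. Now have (21/191).
21 ≡ 1 (mod 4), so quadratic reciprocity gives (21/191) = (191/21). Reduce: 191 ≡ 2 (mod 21). Now have (2/21).
Factor out 2: 2 = 2. Since 21 ≡ 5 (mod 8), (2/21) = -1. Now have -(1/21).
(1/21) = 1. Collecting the sign factors: -1.
Product: (1)·(-1) = -1.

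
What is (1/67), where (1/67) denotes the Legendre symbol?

(1/67)
  = 1    [(1/67) = 1]

1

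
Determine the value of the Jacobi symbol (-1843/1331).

(-1843/1331)
  = -(1843/1331)    [1331 ≡ 3 mod 4 ⇒ (-1/1331) = -1]
  = -(512/1331)    [1843 ≡ 512 mod 1331]
  = (1/1331)    [1331 ≡ 3 mod 8 ⇒ (2/1331)^9 = -1]
  = 1    [(1/1331) = 1]

1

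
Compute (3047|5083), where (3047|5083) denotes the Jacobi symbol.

Both 3047 ≡ 3 and 5083 ≡ 3 (mod 4), so reciprocity gives (3047|5083) = -(5083|3047). Reduce: 5083 ≡ 2036 (mod 3047). Now have -(2036|3047).
Factor out 2: 2036 = 2^2·509. Since 3047 ≡ 7 (mod 8), (2|3047) = +1, and (2|3047)^2 = +1. Now have -(509|3047).
509 ≡ 1 (mod 4), so quadratic reciprocity gives (509|3047) = (3047|509). Reduce: 3047 ≡ 502 (mod 509). Now have -(502|509).
Factor out 2: 502 = 2·251. Since 509 ≡ 5 (mod 8), (2|509) = -1. Now have (251|509).
509 ≡ 1 (mod 4), so quadratic reciprocity gives (251|509) = (509|251). Reduce: 509 ≡ 7 (mod 251). Now have (7|251).
Both 7 ≡ 3 and 251 ≡ 3 (mod 4), so reciprocity gives (7|251) = -(251|7). Reduce: 251 ≡ 6 (mod 7). Now have -(6|7).
Factor out 2: 6 = 2·3. Since 7 ≡ 7 (mod 8), (2|7) = +1. Now have -(3|7).
Both 3 ≡ 3 and 7 ≡ 3 (mod 4), so reciprocity gives (3|7) = -(7|3). Reduce: 7 ≡ 1 (mod 3). Now have (1|3).
(1|3) = 1. Collecting the sign factors: 1.

1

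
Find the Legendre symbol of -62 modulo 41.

1

Reduce the numerator: -62 ≡ 20 (mod 41), so (-62/41) = (20/41).
Factor out 2: 20 = 2^2·5. Since 41 ≡ 1 (mod 8), (2/41) = +1, and (2/41)^2 = +1. Now have (5/41).
5 ≡ 1 (mod 4), so quadratic reciprocity gives (5/41) = (41/5). Reduce: 41 ≡ 1 (mod 5). Now have (1/5).
(1/5) = 1. Collecting the sign factors: 1.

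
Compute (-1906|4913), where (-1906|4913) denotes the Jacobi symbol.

(-1906|4913)
  = (3007|4913)    [-1906 ≡ 3007 mod 4913]
  = (4913|3007)    [QR: 4913 ≡ 1 mod 4, sign kept]
  = (1906|3007)    [4913 ≡ 1906 mod 3007]
  = (953|3007)    [3007 ≡ 7 mod 8 ⇒ (2|3007) = +1]
  = (3007|953)    [QR: 953 ≡ 1 mod 4, sign kept]
  = (148|953)    [3007 ≡ 148 mod 953]
  = (37|953)    [953 ≡ 1 mod 8 ⇒ (2|953)^2 = +1]
  = (953|37)    [QR: 37 ≡ 1 mod 4, sign kept]
  = (28|37)    [953 ≡ 28 mod 37]
  = (7|37)    [37 ≡ 5 mod 8 ⇒ (2|37)^2 = +1]
  = (37|7)    [QR: 37 ≡ 1 mod 4, sign kept]
  = (2|7)    [37 ≡ 2 mod 7]
  = (1|7)    [7 ≡ 7 mod 8 ⇒ (2|7) = +1]
  = 1    [(1|7) = 1]

1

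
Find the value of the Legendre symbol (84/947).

-1

(84/947)
  = (21/947)    [947 ≡ 3 mod 8 ⇒ (2/947)^2 = +1]
  = (947/21)    [QR: 21 ≡ 1 mod 4, sign kept]
  = (2/21)    [947 ≡ 2 mod 21]
  = -(1/21)    [21 ≡ 5 mod 8 ⇒ (2/21) = -1]
  = -1    [(1/21) = 1]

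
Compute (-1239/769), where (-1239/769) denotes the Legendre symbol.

(-1239/769)
  = (1239/769)    [769 ≡ 1 mod 4 ⇒ (-1/769) = +1]
  = (470/769)    [1239 ≡ 470 mod 769]
  = (235/769)    [769 ≡ 1 mod 8 ⇒ (2/769) = +1]
  = (769/235)    [QR: 769 ≡ 1 mod 4, sign kept]
  = (64/235)    [769 ≡ 64 mod 235]
  = (1/235)    [235 ≡ 3 mod 8 ⇒ (2/235)^6 = +1]
  = 1    [(1/235) = 1]

1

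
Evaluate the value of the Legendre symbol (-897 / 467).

-1

Pull out -1: (-897 / 467) = (-1 / 467)·(897 / 467). Since 467 ≡ 3 (mod 4), (-1 / 467) = -1. Now have -(897 / 467).
Reduce the numerator: 897 ≡ 430 (mod 467), so (897 / 467) = (430 / 467).
Factor out 2: 430 = 2·215. Since 467 ≡ 3 (mod 8), (2 / 467) = -1. Now have (215 / 467).
Both 215 ≡ 3 and 467 ≡ 3 (mod 4), so reciprocity gives (215 / 467) = -(467 / 215). Reduce: 467 ≡ 37 (mod 215). Now have -(37 / 215).
37 ≡ 1 (mod 4), so quadratic reciprocity gives (37 / 215) = (215 / 37). Reduce: 215 ≡ 30 (mod 37). Now have -(30 / 37).
Factor out 2: 30 = 2·15. Since 37 ≡ 5 (mod 8), (2 / 37) = -1. Now have (15 / 37).
37 ≡ 1 (mod 4), so quadratic reciprocity gives (15 / 37) = (37 / 15). Reduce: 37 ≡ 7 (mod 15). Now have (7 / 15).
Both 7 ≡ 3 and 15 ≡ 3 (mod 4), so reciprocity gives (7 / 15) = -(15 / 7). Reduce: 15 ≡ 1 (mod 7). Now have -(1 / 7).
(1 / 7) = 1. Collecting the sign factors: -1.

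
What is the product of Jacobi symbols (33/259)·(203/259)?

0

By multiplicativity, (33·203/259) = (33/259)·(203/259).
First factor (33/259):
33 ≡ 1 (mod 4), so quadratic reciprocity gives (33/259) = (259/33). Reduce: 259 ≡ 28 (mod 33). Now have (28/33).
Factor out 2: 28 = 2^2·7. Since 33 ≡ 1 (mod 8), (2/33) = +1, and (2/33)^2 = +1. Now have (7/33).
33 ≡ 1 (mod 4), so quadratic reciprocity gives (7/33) = (33/7). Reduce: 33 ≡ 5 (mod 7). Now have (5/7).
5 ≡ 1 (mod 4), so quadratic reciprocity gives (5/7) = (7/5). Reduce: 7 ≡ 2 (mod 5). Now have (2/5).
Factor out 2: 2 = 2. Since 5 ≡ 5 (mod 8), (2/5) = -1. Now have -(1/5).
(1/5) = 1. Collecting the sign factors: -1.
Second factor (203/259):
Both 203 ≡ 3 and 259 ≡ 3 (mod 4), so reciprocity gives (203/259) = -(259/203). Reduce: 259 ≡ 56 (mod 203). Now have -(56/203).
Factor out 2: 56 = 2^3·7. Since 203 ≡ 3 (mod 8), (2/203) = -1, and (2/203)^3 = -1. Now have (7/203).
Both 7 ≡ 3 and 203 ≡ 3 (mod 4), so reciprocity gives (7/203) = -(203/7). Reduce: 203 ≡ 0 (mod 7). Now have -(0/7).
The numerator is now 0 with denominator 7 > 1: the symbol is 0.
Product: (-1)·(0) = 0.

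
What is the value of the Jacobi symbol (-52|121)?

Reduce the numerator: -52 ≡ 69 (mod 121), so (-52|121) = (69|121).
69 ≡ 1 (mod 4), so quadratic reciprocity gives (69|121) = (121|69). Reduce: 121 ≡ 52 (mod 69). Now have (52|69).
Factor out 2: 52 = 2^2·13. Since 69 ≡ 5 (mod 8), (2|69) = -1, and (2|69)^2 = +1. Now have (13|69).
13 ≡ 1 (mod 4), so quadratic reciprocity gives (13|69) = (69|13). Reduce: 69 ≡ 4 (mod 13). Now have (4|13).
Factor out 2: 4 = 2^2. Since 13 ≡ 5 (mod 8), (2|13) = -1, and (2|13)^2 = +1. Now have (1|13).
(1|13) = 1. Collecting the sign factors: 1.

1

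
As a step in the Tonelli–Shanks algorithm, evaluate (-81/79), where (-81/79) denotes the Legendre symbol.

-1

Pull out -1: (-81/79) = (-1/79)·(81/79). Since 79 ≡ 3 (mod 4), (-1/79) = -1. Now have -(81/79).
Reduce the numerator: 81 ≡ 2 (mod 79), so (81/79) = (2/79).
Factor out 2: 2 = 2. Since 79 ≡ 7 (mod 8), (2/79) = +1. Now have -(1/79).
(1/79) = 1. Collecting the sign factors: -1.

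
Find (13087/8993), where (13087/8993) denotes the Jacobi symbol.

Reduce the numerator: 13087 ≡ 4094 (mod 8993), so (13087/8993) = (4094/8993).
Factor out 2: 4094 = 2·2047. Since 8993 ≡ 1 (mod 8), (2/8993) = +1. Now have (2047/8993).
8993 ≡ 1 (mod 4), so quadratic reciprocity gives (2047/8993) = (8993/2047). Reduce: 8993 ≡ 805 (mod 2047). Now have (805/2047).
805 ≡ 1 (mod 4), so quadratic reciprocity gives (805/2047) = (2047/805). Reduce: 2047 ≡ 437 (mod 805). Now have (437/805).
437 ≡ 1 (mod 4), so quadratic reciprocity gives (437/805) = (805/437). Reduce: 805 ≡ 368 (mod 437). Now have (368/437).
Factor out 2: 368 = 2^4·23. Since 437 ≡ 5 (mod 8), (2/437) = -1, and (2/437)^4 = +1. Now have (23/437).
437 ≡ 1 (mod 4), so quadratic reciprocity gives (23/437) = (437/23). Reduce: 437 ≡ 0 (mod 23). Now have (0/23).
The numerator is now 0 with denominator 23 > 1: the symbol is 0.

0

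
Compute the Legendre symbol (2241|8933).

1

2241 ≡ 1 (mod 4), so quadratic reciprocity gives (2241|8933) = (8933|2241). Reduce: 8933 ≡ 2210 (mod 2241). Now have (2210|2241).
Factor out 2: 2210 = 2·1105. Since 2241 ≡ 1 (mod 8), (2|2241) = +1. Now have (1105|2241).
1105 ≡ 1 (mod 4), so quadratic reciprocity gives (1105|2241) = (2241|1105). Reduce: 2241 ≡ 31 (mod 1105). Now have (31|1105).
1105 ≡ 1 (mod 4), so quadratic reciprocity gives (31|1105) = (1105|31). Reduce: 1105 ≡ 20 (mod 31). Now have (20|31).
Factor out 2: 20 = 2^2·5. Since 31 ≡ 7 (mod 8), (2|31) = +1, and (2|31)^2 = +1. Now have (5|31).
5 ≡ 1 (mod 4), so quadratic reciprocity gives (5|31) = (31|5). Reduce: 31 ≡ 1 (mod 5). Now have (1|5).
(1|5) = 1. Collecting the sign factors: 1.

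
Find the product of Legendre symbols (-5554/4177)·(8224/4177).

By multiplicativity, (-5554·8224/4177) = (-5554/4177)·(8224/4177).
First factor (-5554/4177):
Pull out -1: (-5554/4177) = (-1/4177)·(5554/4177). Since 4177 ≡ 1 (mod 4), (-1/4177) = +1. Now have (5554/4177).
Reduce the numerator: 5554 ≡ 1377 (mod 4177), so (5554/4177) = (1377/4177).
1377 ≡ 1 (mod 4), so quadratic reciprocity gives (1377/4177) = (4177/1377). Reduce: 4177 ≡ 46 (mod 1377). Now have (46/1377).
Factor out 2: 46 = 2·23. Since 1377 ≡ 1 (mod 8), (2/1377) = +1. Now have (23/1377).
1377 ≡ 1 (mod 4), so quadratic reciprocity gives (23/1377) = (1377/23). Reduce: 1377 ≡ 20 (mod 23). Now have (20/23).
Factor out 2: 20 = 2^2·5. Since 23 ≡ 7 (mod 8), (2/23) = +1, and (2/23)^2 = +1. Now have (5/23).
5 ≡ 1 (mod 4), so quadratic reciprocity gives (5/23) = (23/5). Reduce: 23 ≡ 3 (mod 5). Now have (3/5).
5 ≡ 1 (mod 4), so quadratic reciprocity gives (3/5) = (5/3). Reduce: 5 ≡ 2 (mod 3). Now have (2/3).
Factor out 2: 2 = 2. Since 3 ≡ 3 (mod 8), (2/3) = -1. Now have -(1/3).
(1/3) = 1. Collecting the sign factors: -1.
Second factor (8224/4177):
Reduce the numerator: 8224 ≡ 4047 (mod 4177), so (8224/4177) = (4047/4177).
4177 ≡ 1 (mod 4), so quadratic reciprocity gives (4047/4177) = (4177/4047). Reduce: 4177 ≡ 130 (mod 4047). Now have (130/4047).
Factor out 2: 130 = 2·65. Since 4047 ≡ 7 (mod 8), (2/4047) = +1. Now have (65/4047).
65 ≡ 1 (mod 4), so quadratic reciprocity gives (65/4047) = (4047/65). Reduce: 4047 ≡ 17 (mod 65). Now have (17/65).
17 ≡ 1 (mod 4), so quadratic reciprocity gives (17/65) = (65/17). Reduce: 65 ≡ 14 (mod 17). Now have (14/17).
Factor out 2: 14 = 2·7. Since 17 ≡ 1 (mod 8), (2/17) = +1. Now have (7/17).
17 ≡ 1 (mod 4), so quadratic reciprocity gives (7/17) = (17/7). Reduce: 17 ≡ 3 (mod 7). Now have (3/7).
Both 3 ≡ 3 and 7 ≡ 3 (mod 4), so reciprocity gives (3/7) = -(7/3). Reduce: 7 ≡ 1 (mod 3). Now have -(1/3).
(1/3) = 1. Collecting the sign factors: -1.
Product: (-1)·(-1) = 1.

1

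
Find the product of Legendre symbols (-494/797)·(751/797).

1

By multiplicativity, (-494·751/797) = (-494/797)·(751/797).
First factor (-494/797):
(-494/797)
  = (494/797)    [797 ≡ 1 mod 4 ⇒ (-1/797) = +1]
  = -(247/797)    [797 ≡ 5 mod 8 ⇒ (2/797) = -1]
  = -(797/247)    [QR: 797 ≡ 1 mod 4, sign kept]
  = -(56/247)    [797 ≡ 56 mod 247]
  = -(7/247)    [247 ≡ 7 mod 8 ⇒ (2/247)^3 = +1]
  = (247/7)    [QR: both ≡ 3 mod 4, sign flips]
  = (2/7)    [247 ≡ 2 mod 7]
  = (1/7)    [7 ≡ 7 mod 8 ⇒ (2/7) = +1]
  = 1    [(1/7) = 1]
Second factor (751/797):
(751/797)
  = (797/751)    [QR: 797 ≡ 1 mod 4, sign kept]
  = (46/751)    [797 ≡ 46 mod 751]
  = (23/751)    [751 ≡ 7 mod 8 ⇒ (2/751) = +1]
  = -(751/23)    [QR: both ≡ 3 mod 4, sign flips]
  = -(15/23)    [751 ≡ 15 mod 23]
  = (23/15)    [QR: both ≡ 3 mod 4, sign flips]
  = (8/15)    [23 ≡ 8 mod 15]
  = (1/15)    [15 ≡ 7 mod 8 ⇒ (2/15)^3 = +1]
  = 1    [(1/15) = 1]
Product: (1)·(1) = 1.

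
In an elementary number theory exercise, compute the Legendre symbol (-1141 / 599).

1

Reduce the numerator: -1141 ≡ 57 (mod 599), so (-1141 / 599) = (57 / 599).
57 ≡ 1 (mod 4), so quadratic reciprocity gives (57 / 599) = (599 / 57). Reduce: 599 ≡ 29 (mod 57). Now have (29 / 57).
29 ≡ 1 (mod 4), so quadratic reciprocity gives (29 / 57) = (57 / 29). Reduce: 57 ≡ 28 (mod 29). Now have (28 / 29).
Factor out 2: 28 = 2^2·7. Since 29 ≡ 5 (mod 8), (2 / 29) = -1, and (2 / 29)^2 = +1. Now have (7 / 29).
29 ≡ 1 (mod 4), so quadratic reciprocity gives (7 / 29) = (29 / 7). Reduce: 29 ≡ 1 (mod 7). Now have (1 / 7).
(1 / 7) = 1. Collecting the sign factors: 1.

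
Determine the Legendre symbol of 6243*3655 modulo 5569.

-1

By multiplicativity, (6243·3655 / 5569) = (6243 / 5569)·(3655 / 5569).
First factor (6243 / 5569):
Reduce the numerator: 6243 ≡ 674 (mod 5569), so (6243 / 5569) = (674 / 5569).
Factor out 2: 674 = 2·337. Since 5569 ≡ 1 (mod 8), (2 / 5569) = +1. Now have (337 / 5569).
337 ≡ 1 (mod 4), so quadratic reciprocity gives (337 / 5569) = (5569 / 337). Reduce: 5569 ≡ 177 (mod 337). Now have (177 / 337).
177 ≡ 1 (mod 4), so quadratic reciprocity gives (177 / 337) = (337 / 177). Reduce: 337 ≡ 160 (mod 177). Now have (160 / 177).
Factor out 2: 160 = 2^5·5. Since 177 ≡ 1 (mod 8), (2 / 177) = +1, and (2 / 177)^5 = +1. Now have (5 / 177).
5 ≡ 1 (mod 4), so quadratic reciprocity gives (5 / 177) = (177 / 5). Reduce: 177 ≡ 2 (mod 5). Now have (2 / 5).
Factor out 2: 2 = 2. Since 5 ≡ 5 (mod 8), (2 / 5) = -1. Now have -(1 / 5).
(1 / 5) = 1. Collecting the sign factors: -1.
Second factor (3655 / 5569):
5569 ≡ 1 (mod 4), so quadratic reciprocity gives (3655 / 5569) = (5569 / 3655). Reduce: 5569 ≡ 1914 (mod 3655). Now have (1914 / 3655).
Factor out 2: 1914 = 2·957. Since 3655 ≡ 7 (mod 8), (2 / 3655) = +1. Now have (957 / 3655).
957 ≡ 1 (mod 4), so quadratic reciprocity gives (957 / 3655) = (3655 / 957). Reduce: 3655 ≡ 784 (mod 957). Now have (784 / 957).
Factor out 2: 784 = 2^4·49. Since 957 ≡ 5 (mod 8), (2 / 957) = -1, and (2 / 957)^4 = +1. Now have (49 / 957).
49 ≡ 1 (mod 4), so quadratic reciprocity gives (49 / 957) = (957 / 49). Reduce: 957 ≡ 26 (mod 49). Now have (26 / 49).
Factor out 2: 26 = 2·13. Since 49 ≡ 1 (mod 8), (2 / 49) = +1. Now have (13 / 49).
13 ≡ 1 (mod 4), so quadratic reciprocity gives (13 / 49) = (49 / 13). Reduce: 49 ≡ 10 (mod 13). Now have (10 / 13).
Factor out 2: 10 = 2·5. Since 13 ≡ 5 (mod 8), (2 / 13) = -1. Now have -(5 / 13).
5 ≡ 1 (mod 4), so quadratic reciprocity gives (5 / 13) = (13 / 5). Reduce: 13 ≡ 3 (mod 5). Now have -(3 / 5).
5 ≡ 1 (mod 4), so quadratic reciprocity gives (3 / 5) = (5 / 3). Reduce: 5 ≡ 2 (mod 3). Now have -(2 / 3).
Factor out 2: 2 = 2. Since 3 ≡ 3 (mod 8), (2 / 3) = -1. Now have (1 / 3).
(1 / 3) = 1. Collecting the sign factors: 1.
Product: (-1)·(1) = -1.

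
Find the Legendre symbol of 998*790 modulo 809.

-1

By multiplicativity, (998·790|809) = (998|809)·(790|809).
First factor (998|809):
Reduce the numerator: 998 ≡ 189 (mod 809), so (998|809) = (189|809).
189 ≡ 1 (mod 4), so quadratic reciprocity gives (189|809) = (809|189). Reduce: 809 ≡ 53 (mod 189). Now have (53|189).
53 ≡ 1 (mod 4), so quadratic reciprocity gives (53|189) = (189|53). Reduce: 189 ≡ 30 (mod 53). Now have (30|53).
Factor out 2: 30 = 2·15. Since 53 ≡ 5 (mod 8), (2|53) = -1. Now have -(15|53).
53 ≡ 1 (mod 4), so quadratic reciprocity gives (15|53) = (53|15). Reduce: 53 ≡ 8 (mod 15). Now have -(8|15).
Factor out 2: 8 = 2^3. Since 15 ≡ 7 (mod 8), (2|15) = +1, and (2|15)^3 = +1. Now have -(1|15).
(1|15) = 1. Collecting the sign factors: -1.
Second factor (790|809):
Factor out 2: 790 = 2·395. Since 809 ≡ 1 (mod 8), (2|809) = +1. Now have (395|809).
809 ≡ 1 (mod 4), so quadratic reciprocity gives (395|809) = (809|395). Reduce: 809 ≡ 19 (mod 395). Now have (19|395).
Both 19 ≡ 3 and 395 ≡ 3 (mod 4), so reciprocity gives (19|395) = -(395|19). Reduce: 395 ≡ 15 (mod 19). Now have -(15|19).
Both 15 ≡ 3 and 19 ≡ 3 (mod 4), so reciprocity gives (15|19) = -(19|15). Reduce: 19 ≡ 4 (mod 15). Now have (4|15).
Factor out 2: 4 = 2^2. Since 15 ≡ 7 (mod 8), (2|15) = +1, and (2|15)^2 = +1. Now have (1|15).
(1|15) = 1. Collecting the sign factors: 1.
Product: (-1)·(1) = -1.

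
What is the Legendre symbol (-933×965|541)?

By multiplicativity, (-933·965|541) = (-933|541)·(965|541).
First factor (-933|541):
Pull out -1: (-933|541) = (-1|541)·(933|541). Since 541 ≡ 1 (mod 4), (-1|541) = +1. Now have (933|541).
Reduce the numerator: 933 ≡ 392 (mod 541), so (933|541) = (392|541).
Factor out 2: 392 = 2^3·49. Since 541 ≡ 5 (mod 8), (2|541) = -1, and (2|541)^3 = -1. Now have -(49|541).
49 ≡ 1 (mod 4), so quadratic reciprocity gives (49|541) = (541|49). Reduce: 541 ≡ 2 (mod 49). Now have -(2|49).
Factor out 2: 2 = 2. Since 49 ≡ 1 (mod 8), (2|49) = +1. Now have -(1|49).
(1|49) = 1. Collecting the sign factors: -1.
Second factor (965|541):
Reduce the numerator: 965 ≡ 424 (mod 541), so (965|541) = (424|541).
Factor out 2: 424 = 2^3·53. Since 541 ≡ 5 (mod 8), (2|541) = -1, and (2|541)^3 = -1. Now have -(53|541).
53 ≡ 1 (mod 4), so quadratic reciprocity gives (53|541) = (541|53). Reduce: 541 ≡ 11 (mod 53). Now have -(11|53).
53 ≡ 1 (mod 4), so quadratic reciprocity gives (11|53) = (53|11). Reduce: 53 ≡ 9 (mod 11). Now have -(9|11).
9 ≡ 1 (mod 4), so quadratic reciprocity gives (9|11) = (11|9). Reduce: 11 ≡ 2 (mod 9). Now have -(2|9).
Factor out 2: 2 = 2. Since 9 ≡ 1 (mod 8), (2|9) = +1. Now have -(1|9).
(1|9) = 1. Collecting the sign factors: -1.
Product: (-1)·(-1) = 1.

1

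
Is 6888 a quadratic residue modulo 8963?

Factor out 2: 6888 = 2^3·861. Since 8963 ≡ 3 (mod 8), (2/8963) = -1, and (2/8963)^3 = -1. Now have -(861/8963).
861 ≡ 1 (mod 4), so quadratic reciprocity gives (861/8963) = (8963/861). Reduce: 8963 ≡ 353 (mod 861). Now have -(353/861).
353 ≡ 1 (mod 4), so quadratic reciprocity gives (353/861) = (861/353). Reduce: 861 ≡ 155 (mod 353). Now have -(155/353).
353 ≡ 1 (mod 4), so quadratic reciprocity gives (155/353) = (353/155). Reduce: 353 ≡ 43 (mod 155). Now have -(43/155).
Both 43 ≡ 3 and 155 ≡ 3 (mod 4), so reciprocity gives (43/155) = -(155/43). Reduce: 155 ≡ 26 (mod 43). Now have (26/43).
Factor out 2: 26 = 2·13. Since 43 ≡ 3 (mod 8), (2/43) = -1. Now have -(13/43).
13 ≡ 1 (mod 4), so quadratic reciprocity gives (13/43) = (43/13). Reduce: 43 ≡ 4 (mod 13). Now have -(4/13).
Factor out 2: 4 = 2^2. Since 13 ≡ 5 (mod 8), (2/13) = -1, and (2/13)^2 = +1. Now have -(1/13).
(1/13) = 1. Collecting the sign factors: -1.
(6888/8963) = -1, and 8963 is prime, so 6888 is not a quadratic residue mod 8963.

no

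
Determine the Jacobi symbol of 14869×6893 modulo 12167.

-1

By multiplicativity, (14869·6893/12167) = (14869/12167)·(6893/12167).
First factor (14869/12167):
Reduce the numerator: 14869 ≡ 2702 (mod 12167), so (14869/12167) = (2702/12167).
Factor out 2: 2702 = 2·1351. Since 12167 ≡ 7 (mod 8), (2/12167) = +1. Now have (1351/12167).
Both 1351 ≡ 3 and 12167 ≡ 3 (mod 4), so reciprocity gives (1351/12167) = -(12167/1351). Reduce: 12167 ≡ 8 (mod 1351). Now have -(8/1351).
Factor out 2: 8 = 2^3. Since 1351 ≡ 7 (mod 8), (2/1351) = +1, and (2/1351)^3 = +1. Now have -(1/1351).
(1/1351) = 1. Collecting the sign factors: -1.
Second factor (6893/12167):
6893 ≡ 1 (mod 4), so quadratic reciprocity gives (6893/12167) = (12167/6893). Reduce: 12167 ≡ 5274 (mod 6893). Now have (5274/6893).
Factor out 2: 5274 = 2·2637. Since 6893 ≡ 5 (mod 8), (2/6893) = -1. Now have -(2637/6893).
2637 ≡ 1 (mod 4), so quadratic reciprocity gives (2637/6893) = (6893/2637). Reduce: 6893 ≡ 1619 (mod 2637). Now have -(1619/2637).
2637 ≡ 1 (mod 4), so quadratic reciprocity gives (1619/2637) = (2637/1619). Reduce: 2637 ≡ 1018 (mod 1619). Now have -(1018/1619).
Factor out 2: 1018 = 2·509. Since 1619 ≡ 3 (mod 8), (2/1619) = -1. Now have (509/1619).
509 ≡ 1 (mod 4), so quadratic reciprocity gives (509/1619) = (1619/509). Reduce: 1619 ≡ 92 (mod 509). Now have (92/509).
Factor out 2: 92 = 2^2·23. Since 509 ≡ 5 (mod 8), (2/509) = -1, and (2/509)^2 = +1. Now have (23/509).
509 ≡ 1 (mod 4), so quadratic reciprocity gives (23/509) = (509/23). Reduce: 509 ≡ 3 (mod 23). Now have (3/23).
Both 3 ≡ 3 and 23 ≡ 3 (mod 4), so reciprocity gives (3/23) = -(23/3). Reduce: 23 ≡ 2 (mod 3). Now have -(2/3).
Factor out 2: 2 = 2. Since 3 ≡ 3 (mod 8), (2/3) = -1. Now have (1/3).
(1/3) = 1. Collecting the sign factors: 1.
Product: (-1)·(1) = -1.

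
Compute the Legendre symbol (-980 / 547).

1

(-980 / 547)
  = (114 / 547)    [-980 ≡ 114 mod 547]
  = -(57 / 547)    [547 ≡ 3 mod 8 ⇒ (2 / 547) = -1]
  = -(547 / 57)    [QR: 57 ≡ 1 mod 4, sign kept]
  = -(34 / 57)    [547 ≡ 34 mod 57]
  = -(17 / 57)    [57 ≡ 1 mod 8 ⇒ (2 / 57) = +1]
  = -(57 / 17)    [QR: 17 ≡ 1 mod 4, sign kept]
  = -(6 / 17)    [57 ≡ 6 mod 17]
  = -(3 / 17)    [17 ≡ 1 mod 8 ⇒ (2 / 17) = +1]
  = -(17 / 3)    [QR: 17 ≡ 1 mod 4, sign kept]
  = -(2 / 3)    [17 ≡ 2 mod 3]
  = (1 / 3)    [3 ≡ 3 mod 8 ⇒ (2 / 3) = -1]
  = 1    [(1 / 3) = 1]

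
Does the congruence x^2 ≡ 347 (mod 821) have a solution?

yes

821 ≡ 1 (mod 4), so quadratic reciprocity gives (347/821) = (821/347). Reduce: 821 ≡ 127 (mod 347). Now have (127/347).
Both 127 ≡ 3 and 347 ≡ 3 (mod 4), so reciprocity gives (127/347) = -(347/127). Reduce: 347 ≡ 93 (mod 127). Now have -(93/127).
93 ≡ 1 (mod 4), so quadratic reciprocity gives (93/127) = (127/93). Reduce: 127 ≡ 34 (mod 93). Now have -(34/93).
Factor out 2: 34 = 2·17. Since 93 ≡ 5 (mod 8), (2/93) = -1. Now have (17/93).
17 ≡ 1 (mod 4), so quadratic reciprocity gives (17/93) = (93/17). Reduce: 93 ≡ 8 (mod 17). Now have (8/17).
Factor out 2: 8 = 2^3. Since 17 ≡ 1 (mod 8), (2/17) = +1, and (2/17)^3 = +1. Now have (1/17).
(1/17) = 1. Collecting the sign factors: 1.
(347/821) = 1, and 821 is prime, so 347 is a quadratic residue mod 821.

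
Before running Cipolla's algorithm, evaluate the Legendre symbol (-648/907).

(-648/907)
  = -(648/907)    [907 ≡ 3 mod 4 ⇒ (-1/907) = -1]
  = (81/907)    [907 ≡ 3 mod 8 ⇒ (2/907)^3 = -1]
  = (907/81)    [QR: 81 ≡ 1 mod 4, sign kept]
  = (16/81)    [907 ≡ 16 mod 81]
  = (1/81)    [81 ≡ 1 mod 8 ⇒ (2/81)^4 = +1]
  = 1    [(1/81) = 1]

1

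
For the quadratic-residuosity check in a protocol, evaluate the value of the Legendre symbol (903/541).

Reduce the numerator: 903 ≡ 362 (mod 541), so (903/541) = (362/541).
Factor out 2: 362 = 2·181. Since 541 ≡ 5 (mod 8), (2/541) = -1. Now have -(181/541).
181 ≡ 1 (mod 4), so quadratic reciprocity gives (181/541) = (541/181). Reduce: 541 ≡ 179 (mod 181). Now have -(179/181).
181 ≡ 1 (mod 4), so quadratic reciprocity gives (179/181) = (181/179). Reduce: 181 ≡ 2 (mod 179). Now have -(2/179).
Factor out 2: 2 = 2. Since 179 ≡ 3 (mod 8), (2/179) = -1. Now have (1/179).
(1/179) = 1. Collecting the sign factors: 1.

1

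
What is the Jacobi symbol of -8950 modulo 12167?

-1

(-8950/12167)
  = -(8950/12167)    [12167 ≡ 3 mod 4 ⇒ (-1/12167) = -1]
  = -(4475/12167)    [12167 ≡ 7 mod 8 ⇒ (2/12167) = +1]
  = (12167/4475)    [QR: both ≡ 3 mod 4, sign flips]
  = (3217/4475)    [12167 ≡ 3217 mod 4475]
  = (4475/3217)    [QR: 3217 ≡ 1 mod 4, sign kept]
  = (1258/3217)    [4475 ≡ 1258 mod 3217]
  = (629/3217)    [3217 ≡ 1 mod 8 ⇒ (2/3217) = +1]
  = (3217/629)    [QR: 629 ≡ 1 mod 4, sign kept]
  = (72/629)    [3217 ≡ 72 mod 629]
  = -(9/629)    [629 ≡ 5 mod 8 ⇒ (2/629)^3 = -1]
  = -(629/9)    [QR: 9 ≡ 1 mod 4, sign kept]
  = -(8/9)    [629 ≡ 8 mod 9]
  = -(1/9)    [9 ≡ 1 mod 8 ⇒ (2/9)^3 = +1]
  = -1    [(1/9) = 1]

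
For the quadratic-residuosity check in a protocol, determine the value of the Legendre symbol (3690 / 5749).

Factor out 2: 3690 = 2·1845. Since 5749 ≡ 5 (mod 8), (2 / 5749) = -1. Now have -(1845 / 5749).
1845 ≡ 1 (mod 4), so quadratic reciprocity gives (1845 / 5749) = (5749 / 1845). Reduce: 5749 ≡ 214 (mod 1845). Now have -(214 / 1845).
Factor out 2: 214 = 2·107. Since 1845 ≡ 5 (mod 8), (2 / 1845) = -1. Now have (107 / 1845).
1845 ≡ 1 (mod 4), so quadratic reciprocity gives (107 / 1845) = (1845 / 107). Reduce: 1845 ≡ 26 (mod 107). Now have (26 / 107).
Factor out 2: 26 = 2·13. Since 107 ≡ 3 (mod 8), (2 / 107) = -1. Now have -(13 / 107).
13 ≡ 1 (mod 4), so quadratic reciprocity gives (13 / 107) = (107 / 13). Reduce: 107 ≡ 3 (mod 13). Now have -(3 / 13).
13 ≡ 1 (mod 4), so quadratic reciprocity gives (3 / 13) = (13 / 3). Reduce: 13 ≡ 1 (mod 3). Now have -(1 / 3).
(1 / 3) = 1. Collecting the sign factors: -1.

-1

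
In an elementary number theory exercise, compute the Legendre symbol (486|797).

1

(486|797)
  = -(243|797)    [797 ≡ 5 mod 8 ⇒ (2|797) = -1]
  = -(797|243)    [QR: 797 ≡ 1 mod 4, sign kept]
  = -(68|243)    [797 ≡ 68 mod 243]
  = -(17|243)    [243 ≡ 3 mod 8 ⇒ (2|243)^2 = +1]
  = -(243|17)    [QR: 17 ≡ 1 mod 4, sign kept]
  = -(5|17)    [243 ≡ 5 mod 17]
  = -(17|5)    [QR: 5 ≡ 1 mod 4, sign kept]
  = -(2|5)    [17 ≡ 2 mod 5]
  = (1|5)    [5 ≡ 5 mod 8 ⇒ (2|5) = -1]
  = 1    [(1|5) = 1]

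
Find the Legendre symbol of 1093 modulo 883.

(1093 / 883)
  = (210 / 883)    [1093 ≡ 210 mod 883]
  = -(105 / 883)    [883 ≡ 3 mod 8 ⇒ (2 / 883) = -1]
  = -(883 / 105)    [QR: 105 ≡ 1 mod 4, sign kept]
  = -(43 / 105)    [883 ≡ 43 mod 105]
  = -(105 / 43)    [QR: 105 ≡ 1 mod 4, sign kept]
  = -(19 / 43)    [105 ≡ 19 mod 43]
  = (43 / 19)    [QR: both ≡ 3 mod 4, sign flips]
  = (5 / 19)    [43 ≡ 5 mod 19]
  = (19 / 5)    [QR: 5 ≡ 1 mod 4, sign kept]
  = (4 / 5)    [19 ≡ 4 mod 5]
  = (1 / 5)    [5 ≡ 5 mod 8 ⇒ (2 / 5)^2 = +1]
  = 1    [(1 / 5) = 1]

1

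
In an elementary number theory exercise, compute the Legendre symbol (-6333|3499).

Pull out -1: (-6333|3499) = (-1|3499)·(6333|3499). Since 3499 ≡ 3 (mod 4), (-1|3499) = -1. Now have -(6333|3499).
Reduce the numerator: 6333 ≡ 2834 (mod 3499), so (6333|3499) = (2834|3499).
Factor out 2: 2834 = 2·1417. Since 3499 ≡ 3 (mod 8), (2|3499) = -1. Now have (1417|3499).
1417 ≡ 1 (mod 4), so quadratic reciprocity gives (1417|3499) = (3499|1417). Reduce: 3499 ≡ 665 (mod 1417). Now have (665|1417).
665 ≡ 1 (mod 4), so quadratic reciprocity gives (665|1417) = (1417|665). Reduce: 1417 ≡ 87 (mod 665). Now have (87|665).
665 ≡ 1 (mod 4), so quadratic reciprocity gives (87|665) = (665|87). Reduce: 665 ≡ 56 (mod 87). Now have (56|87).
Factor out 2: 56 = 2^3·7. Since 87 ≡ 7 (mod 8), (2|87) = +1, and (2|87)^3 = +1. Now have (7|87).
Both 7 ≡ 3 and 87 ≡ 3 (mod 4), so reciprocity gives (7|87) = -(87|7). Reduce: 87 ≡ 3 (mod 7). Now have -(3|7).
Both 3 ≡ 3 and 7 ≡ 3 (mod 4), so reciprocity gives (3|7) = -(7|3). Reduce: 7 ≡ 1 (mod 3). Now have (1|3).
(1|3) = 1. Collecting the sign factors: 1.

1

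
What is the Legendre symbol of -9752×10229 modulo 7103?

By multiplicativity, (-9752·10229/7103) = (-9752/7103)·(10229/7103).
First factor (-9752/7103):
Pull out -1: (-9752/7103) = (-1/7103)·(9752/7103). Since 7103 ≡ 3 (mod 4), (-1/7103) = -1. Now have -(9752/7103).
Reduce the numerator: 9752 ≡ 2649 (mod 7103), so (9752/7103) = (2649/7103).
2649 ≡ 1 (mod 4), so quadratic reciprocity gives (2649/7103) = (7103/2649). Reduce: 7103 ≡ 1805 (mod 2649). Now have -(1805/2649).
1805 ≡ 1 (mod 4), so quadratic reciprocity gives (1805/2649) = (2649/1805). Reduce: 2649 ≡ 844 (mod 1805). Now have -(844/1805).
Factor out 2: 844 = 2^2·211. Since 1805 ≡ 5 (mod 8), (2/1805) = -1, and (2/1805)^2 = +1. Now have -(211/1805).
1805 ≡ 1 (mod 4), so quadratic reciprocity gives (211/1805) = (1805/211). Reduce: 1805 ≡ 117 (mod 211). Now have -(117/211).
117 ≡ 1 (mod 4), so quadratic reciprocity gives (117/211) = (211/117). Reduce: 211 ≡ 94 (mod 117). Now have -(94/117).
Factor out 2: 94 = 2·47. Since 117 ≡ 5 (mod 8), (2/117) = -1. Now have (47/117).
117 ≡ 1 (mod 4), so quadratic reciprocity gives (47/117) = (117/47). Reduce: 117 ≡ 23 (mod 47). Now have (23/47).
Both 23 ≡ 3 and 47 ≡ 3 (mod 4), so reciprocity gives (23/47) = -(47/23). Reduce: 47 ≡ 1 (mod 23). Now have -(1/23).
(1/23) = 1. Collecting the sign factors: -1.
Second factor (10229/7103):
Reduce the numerator: 10229 ≡ 3126 (mod 7103), so (10229/7103) = (3126/7103).
Factor out 2: 3126 = 2·1563. Since 7103 ≡ 7 (mod 8), (2/7103) = +1. Now have (1563/7103).
Both 1563 ≡ 3 and 7103 ≡ 3 (mod 4), so reciprocity gives (1563/7103) = -(7103/1563). Reduce: 7103 ≡ 851 (mod 1563). Now have -(851/1563).
Both 851 ≡ 3 and 1563 ≡ 3 (mod 4), so reciprocity gives (851/1563) = -(1563/851). Reduce: 1563 ≡ 712 (mod 851). Now have (712/851).
Factor out 2: 712 = 2^3·89. Since 851 ≡ 3 (mod 8), (2/851) = -1, and (2/851)^3 = -1. Now have -(89/851).
89 ≡ 1 (mod 4), so quadratic reciprocity gives (89/851) = (851/89). Reduce: 851 ≡ 50 (mod 89). Now have -(50/89).
Factor out 2: 50 = 2·25. Since 89 ≡ 1 (mod 8), (2/89) = +1. Now have -(25/89).
25 ≡ 1 (mod 4), so quadratic reciprocity gives (25/89) = (89/25). Reduce: 89 ≡ 14 (mod 25). Now have -(14/25).
Factor out 2: 14 = 2·7. Since 25 ≡ 1 (mod 8), (2/25) = +1. Now have -(7/25).
25 ≡ 1 (mod 4), so quadratic reciprocity gives (7/25) = (25/7). Reduce: 25 ≡ 4 (mod 7). Now have -(4/7).
Factor out 2: 4 = 2^2. Since 7 ≡ 7 (mod 8), (2/7) = +1, and (2/7)^2 = +1. Now have -(1/7).
(1/7) = 1. Collecting the sign factors: -1.
Product: (-1)·(-1) = 1.

1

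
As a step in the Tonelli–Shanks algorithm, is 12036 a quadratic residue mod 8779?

(12036/8779)
  = (3257/8779)    [12036 ≡ 3257 mod 8779]
  = (8779/3257)    [QR: 3257 ≡ 1 mod 4, sign kept]
  = (2265/3257)    [8779 ≡ 2265 mod 3257]
  = (3257/2265)    [QR: 2265 ≡ 1 mod 4, sign kept]
  = (992/2265)    [3257 ≡ 992 mod 2265]
  = (31/2265)    [2265 ≡ 1 mod 8 ⇒ (2/2265)^5 = +1]
  = (2265/31)    [QR: 2265 ≡ 1 mod 4, sign kept]
  = (2/31)    [2265 ≡ 2 mod 31]
  = (1/31)    [31 ≡ 7 mod 8 ⇒ (2/31) = +1]
  = 1    [(1/31) = 1]
(12036/8779) = 1, and 8779 is prime, so 12036 is a quadratic residue mod 8779.

yes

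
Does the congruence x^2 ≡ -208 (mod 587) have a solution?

Pull out -1: (-208/587) = (-1/587)·(208/587). Since 587 ≡ 3 (mod 4), (-1/587) = -1. Now have -(208/587).
Factor out 2: 208 = 2^4·13. Since 587 ≡ 3 (mod 8), (2/587) = -1, and (2/587)^4 = +1. Now have -(13/587).
13 ≡ 1 (mod 4), so quadratic reciprocity gives (13/587) = (587/13). Reduce: 587 ≡ 2 (mod 13). Now have -(2/13).
Factor out 2: 2 = 2. Since 13 ≡ 5 (mod 8), (2/13) = -1. Now have (1/13).
(1/13) = 1. Collecting the sign factors: 1.
The Legendre symbol is 1, so x^2 ≡ -208 (mod 587) has solution.

yes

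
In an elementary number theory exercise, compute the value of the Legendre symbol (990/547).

1

(990/547)
  = (443/547)    [990 ≡ 443 mod 547]
  = -(547/443)    [QR: both ≡ 3 mod 4, sign flips]
  = -(104/443)    [547 ≡ 104 mod 443]
  = (13/443)    [443 ≡ 3 mod 8 ⇒ (2/443)^3 = -1]
  = (443/13)    [QR: 13 ≡ 1 mod 4, sign kept]
  = (1/13)    [443 ≡ 1 mod 13]
  = 1    [(1/13) = 1]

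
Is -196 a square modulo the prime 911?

no

Reduce the numerator: -196 ≡ 715 (mod 911), so (-196/911) = (715/911).
Both 715 ≡ 3 and 911 ≡ 3 (mod 4), so reciprocity gives (715/911) = -(911/715). Reduce: 911 ≡ 196 (mod 715). Now have -(196/715).
Factor out 2: 196 = 2^2·49. Since 715 ≡ 3 (mod 8), (2/715) = -1, and (2/715)^2 = +1. Now have -(49/715).
49 ≡ 1 (mod 4), so quadratic reciprocity gives (49/715) = (715/49). Reduce: 715 ≡ 29 (mod 49). Now have -(29/49).
29 ≡ 1 (mod 4), so quadratic reciprocity gives (29/49) = (49/29). Reduce: 49 ≡ 20 (mod 29). Now have -(20/29).
Factor out 2: 20 = 2^2·5. Since 29 ≡ 5 (mod 8), (2/29) = -1, and (2/29)^2 = +1. Now have -(5/29).
5 ≡ 1 (mod 4), so quadratic reciprocity gives (5/29) = (29/5). Reduce: 29 ≡ 4 (mod 5). Now have -(4/5).
Factor out 2: 4 = 2^2. Since 5 ≡ 5 (mod 8), (2/5) = -1, and (2/5)^2 = +1. Now have -(1/5).
(1/5) = 1. Collecting the sign factors: -1.
The Legendre symbol is -1, so x^2 ≡ -196 (mod 911) has no solution.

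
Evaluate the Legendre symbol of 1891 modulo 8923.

-1

Both 1891 ≡ 3 and 8923 ≡ 3 (mod 4), so reciprocity gives (1891/8923) = -(8923/1891). Reduce: 8923 ≡ 1359 (mod 1891). Now have -(1359/1891).
Both 1359 ≡ 3 and 1891 ≡ 3 (mod 4), so reciprocity gives (1359/1891) = -(1891/1359). Reduce: 1891 ≡ 532 (mod 1359). Now have (532/1359).
Factor out 2: 532 = 2^2·133. Since 1359 ≡ 7 (mod 8), (2/1359) = +1, and (2/1359)^2 = +1. Now have (133/1359).
133 ≡ 1 (mod 4), so quadratic reciprocity gives (133/1359) = (1359/133). Reduce: 1359 ≡ 29 (mod 133). Now have (29/133).
29 ≡ 1 (mod 4), so quadratic reciprocity gives (29/133) = (133/29). Reduce: 133 ≡ 17 (mod 29). Now have (17/29).
17 ≡ 1 (mod 4), so quadratic reciprocity gives (17/29) = (29/17). Reduce: 29 ≡ 12 (mod 17). Now have (12/17).
Factor out 2: 12 = 2^2·3. Since 17 ≡ 1 (mod 8), (2/17) = +1, and (2/17)^2 = +1. Now have (3/17).
17 ≡ 1 (mod 4), so quadratic reciprocity gives (3/17) = (17/3). Reduce: 17 ≡ 2 (mod 3). Now have (2/3).
Factor out 2: 2 = 2. Since 3 ≡ 3 (mod 8), (2/3) = -1. Now have -(1/3).
(1/3) = 1. Collecting the sign factors: -1.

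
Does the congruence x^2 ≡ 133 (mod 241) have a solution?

yes

(133/241)
  = (241/133)    [QR: 133 ≡ 1 mod 4, sign kept]
  = (108/133)    [241 ≡ 108 mod 133]
  = (27/133)    [133 ≡ 5 mod 8 ⇒ (2/133)^2 = +1]
  = (133/27)    [QR: 133 ≡ 1 mod 4, sign kept]
  = (25/27)    [133 ≡ 25 mod 27]
  = (27/25)    [QR: 25 ≡ 1 mod 4, sign kept]
  = (2/25)    [27 ≡ 2 mod 25]
  = (1/25)    [25 ≡ 1 mod 8 ⇒ (2/25) = +1]
  = 1    [(1/25) = 1]
(133/241) = 1, and 241 is prime, so 133 is a quadratic residue mod 241.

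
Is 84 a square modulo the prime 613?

yes

Factor out 2: 84 = 2^2·21. Since 613 ≡ 5 (mod 8), (2|613) = -1, and (2|613)^2 = +1. Now have (21|613).
21 ≡ 1 (mod 4), so quadratic reciprocity gives (21|613) = (613|21). Reduce: 613 ≡ 4 (mod 21). Now have (4|21).
Factor out 2: 4 = 2^2. Since 21 ≡ 5 (mod 8), (2|21) = -1, and (2|21)^2 = +1. Now have (1|21).
(1|21) = 1. Collecting the sign factors: 1.
The Legendre symbol is 1, so x^2 ≡ 84 (mod 613) has solution.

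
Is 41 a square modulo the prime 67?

no

(41/67)
  = (67/41)    [QR: 41 ≡ 1 mod 4, sign kept]
  = (26/41)    [67 ≡ 26 mod 41]
  = (13/41)    [41 ≡ 1 mod 8 ⇒ (2/41) = +1]
  = (41/13)    [QR: 13 ≡ 1 mod 4, sign kept]
  = (2/13)    [41 ≡ 2 mod 13]
  = -(1/13)    [13 ≡ 5 mod 8 ⇒ (2/13) = -1]
  = -1    [(1/13) = 1]
The Legendre symbol is -1, so x^2 ≡ 41 (mod 67) has no solution.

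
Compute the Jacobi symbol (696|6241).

Factor out 2: 696 = 2^3·87. Since 6241 ≡ 1 (mod 8), (2|6241) = +1, and (2|6241)^3 = +1. Now have (87|6241).
6241 ≡ 1 (mod 4), so quadratic reciprocity gives (87|6241) = (6241|87). Reduce: 6241 ≡ 64 (mod 87). Now have (64|87).
Factor out 2: 64 = 2^6. Since 87 ≡ 7 (mod 8), (2|87) = +1, and (2|87)^6 = +1. Now have (1|87).
(1|87) = 1. Collecting the sign factors: 1.

1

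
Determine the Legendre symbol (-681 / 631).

-1

(-681 / 631)
  = -(681 / 631)    [631 ≡ 3 mod 4 ⇒ (-1 / 631) = -1]
  = -(50 / 631)    [681 ≡ 50 mod 631]
  = -(25 / 631)    [631 ≡ 7 mod 8 ⇒ (2 / 631) = +1]
  = -(631 / 25)    [QR: 25 ≡ 1 mod 4, sign kept]
  = -(6 / 25)    [631 ≡ 6 mod 25]
  = -(3 / 25)    [25 ≡ 1 mod 8 ⇒ (2 / 25) = +1]
  = -(25 / 3)    [QR: 25 ≡ 1 mod 4, sign kept]
  = -(1 / 3)    [25 ≡ 1 mod 3]
  = -1    [(1 / 3) = 1]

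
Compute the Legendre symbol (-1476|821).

(-1476|821)
  = (1476|821)    [821 ≡ 1 mod 4 ⇒ (-1|821) = +1]
  = (655|821)    [1476 ≡ 655 mod 821]
  = (821|655)    [QR: 821 ≡ 1 mod 4, sign kept]
  = (166|655)    [821 ≡ 166 mod 655]
  = (83|655)    [655 ≡ 7 mod 8 ⇒ (2|655) = +1]
  = -(655|83)    [QR: both ≡ 3 mod 4, sign flips]
  = -(74|83)    [655 ≡ 74 mod 83]
  = (37|83)    [83 ≡ 3 mod 8 ⇒ (2|83) = -1]
  = (83|37)    [QR: 37 ≡ 1 mod 4, sign kept]
  = (9|37)    [83 ≡ 9 mod 37]
  = (37|9)    [QR: 9 ≡ 1 mod 4, sign kept]
  = (1|9)    [37 ≡ 1 mod 9]
  = 1    [(1|9) = 1]

1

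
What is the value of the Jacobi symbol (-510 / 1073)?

1

(-510 / 1073)
  = (563 / 1073)    [-510 ≡ 563 mod 1073]
  = (1073 / 563)    [QR: 1073 ≡ 1 mod 4, sign kept]
  = (510 / 563)    [1073 ≡ 510 mod 563]
  = -(255 / 563)    [563 ≡ 3 mod 8 ⇒ (2 / 563) = -1]
  = (563 / 255)    [QR: both ≡ 3 mod 4, sign flips]
  = (53 / 255)    [563 ≡ 53 mod 255]
  = (255 / 53)    [QR: 53 ≡ 1 mod 4, sign kept]
  = (43 / 53)    [255 ≡ 43 mod 53]
  = (53 / 43)    [QR: 53 ≡ 1 mod 4, sign kept]
  = (10 / 43)    [53 ≡ 10 mod 43]
  = -(5 / 43)    [43 ≡ 3 mod 8 ⇒ (2 / 43) = -1]
  = -(43 / 5)    [QR: 5 ≡ 1 mod 4, sign kept]
  = -(3 / 5)    [43 ≡ 3 mod 5]
  = -(5 / 3)    [QR: 5 ≡ 1 mod 4, sign kept]
  = -(2 / 3)    [5 ≡ 2 mod 3]
  = (1 / 3)    [3 ≡ 3 mod 8 ⇒ (2 / 3) = -1]
  = 1    [(1 / 3) = 1]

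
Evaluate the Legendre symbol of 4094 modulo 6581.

(4094|6581)
  = -(2047|6581)    [6581 ≡ 5 mod 8 ⇒ (2|6581) = -1]
  = -(6581|2047)    [QR: 6581 ≡ 1 mod 4, sign kept]
  = -(440|2047)    [6581 ≡ 440 mod 2047]
  = -(55|2047)    [2047 ≡ 7 mod 8 ⇒ (2|2047)^3 = +1]
  = (2047|55)    [QR: both ≡ 3 mod 4, sign flips]
  = (12|55)    [2047 ≡ 12 mod 55]
  = (3|55)    [55 ≡ 7 mod 8 ⇒ (2|55)^2 = +1]
  = -(55|3)    [QR: both ≡ 3 mod 4, sign flips]
  = -(1|3)    [55 ≡ 1 mod 3]
  = -1    [(1|3) = 1]

-1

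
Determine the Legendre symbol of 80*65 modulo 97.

By multiplicativity, (80·65/97) = (80/97)·(65/97).
First factor (80/97):
(80/97)
  = (5/97)    [97 ≡ 1 mod 8 ⇒ (2/97)^4 = +1]
  = (97/5)    [QR: 5 ≡ 1 mod 4, sign kept]
  = (2/5)    [97 ≡ 2 mod 5]
  = -(1/5)    [5 ≡ 5 mod 8 ⇒ (2/5) = -1]
  = -1    [(1/5) = 1]
Second factor (65/97):
(65/97)
  = (97/65)    [QR: 65 ≡ 1 mod 4, sign kept]
  = (32/65)    [97 ≡ 32 mod 65]
  = (1/65)    [65 ≡ 1 mod 8 ⇒ (2/65)^5 = +1]
  = 1    [(1/65) = 1]
Product: (-1)·(1) = -1.

-1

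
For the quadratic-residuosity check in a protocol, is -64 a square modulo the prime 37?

(-64|37)
  = (10|37)    [-64 ≡ 10 mod 37]
  = -(5|37)    [37 ≡ 5 mod 8 ⇒ (2|37) = -1]
  = -(37|5)    [QR: 5 ≡ 1 mod 4, sign kept]
  = -(2|5)    [37 ≡ 2 mod 5]
  = (1|5)    [5 ≡ 5 mod 8 ⇒ (2|5) = -1]
  = 1    [(1|5) = 1]
(-64|37) = 1, and 37 is prime, so -64 is a quadratic residue mod 37.

yes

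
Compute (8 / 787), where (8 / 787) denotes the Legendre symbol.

Factor out 2: 8 = 2^3. Since 787 ≡ 3 (mod 8), (2 / 787) = -1, and (2 / 787)^3 = -1. Now have -(1 / 787).
(1 / 787) = 1. Collecting the sign factors: -1.

-1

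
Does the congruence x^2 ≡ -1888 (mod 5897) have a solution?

(-1888/5897)
  = (1888/5897)    [5897 ≡ 1 mod 4 ⇒ (-1/5897) = +1]
  = (59/5897)    [5897 ≡ 1 mod 8 ⇒ (2/5897)^5 = +1]
  = (5897/59)    [QR: 5897 ≡ 1 mod 4, sign kept]
  = (56/59)    [5897 ≡ 56 mod 59]
  = -(7/59)    [59 ≡ 3 mod 8 ⇒ (2/59)^3 = -1]
  = (59/7)    [QR: both ≡ 3 mod 4, sign flips]
  = (3/7)    [59 ≡ 3 mod 7]
  = -(7/3)    [QR: both ≡ 3 mod 4, sign flips]
  = -(1/3)    [7 ≡ 1 mod 3]
  = -1    [(1/3) = 1]
(-1888/5897) = -1, and 5897 is prime, so -1888 is not a quadratic residue mod 5897.

no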